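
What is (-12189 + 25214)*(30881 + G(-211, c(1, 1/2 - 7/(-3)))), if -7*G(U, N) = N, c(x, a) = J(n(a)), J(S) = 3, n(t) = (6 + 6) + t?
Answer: 2815536100/7 ≈ 4.0222e+8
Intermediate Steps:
n(t) = 12 + t
c(x, a) = 3
G(U, N) = -N/7
(-12189 + 25214)*(30881 + G(-211, c(1, 1/2 - 7/(-3)))) = (-12189 + 25214)*(30881 - ⅐*3) = 13025*(30881 - 3/7) = 13025*(216164/7) = 2815536100/7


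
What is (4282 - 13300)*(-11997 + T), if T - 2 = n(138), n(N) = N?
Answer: 106926426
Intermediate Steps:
T = 140 (T = 2 + 138 = 140)
(4282 - 13300)*(-11997 + T) = (4282 - 13300)*(-11997 + 140) = -9018*(-11857) = 106926426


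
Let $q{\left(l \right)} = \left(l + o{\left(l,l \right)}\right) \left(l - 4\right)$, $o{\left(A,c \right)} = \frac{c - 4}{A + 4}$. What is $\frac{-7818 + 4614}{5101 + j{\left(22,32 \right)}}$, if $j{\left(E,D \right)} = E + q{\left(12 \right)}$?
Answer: $- \frac{1068}{1741} \approx -0.61344$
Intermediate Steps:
$o{\left(A,c \right)} = \frac{-4 + c}{4 + A}$
$q{\left(l \right)} = \left(-4 + l\right) \left(l + \frac{-4 + l}{4 + l}\right)$ ($q{\left(l \right)} = \left(l + \frac{-4 + l}{4 + l}\right) \left(l - 4\right) = \left(l + \frac{-4 + l}{4 + l}\right) \left(-4 + l\right) = \left(-4 + l\right) \left(l + \frac{-4 + l}{4 + l}\right)$)
$j{\left(E,D \right)} = 100 + E$ ($j{\left(E,D \right)} = E + \frac{16 + 12^{2} + 12^{3} - 288}{4 + 12} = E + \frac{16 + 144 + 1728 - 288}{16} = E + \frac{1}{16} \cdot 1600 = E + 100 = 100 + E$)
$\frac{-7818 + 4614}{5101 + j{\left(22,32 \right)}} = \frac{-7818 + 4614}{5101 + \left(100 + 22\right)} = - \frac{3204}{5101 + 122} = - \frac{3204}{5223} = \left(-3204\right) \frac{1}{5223} = - \frac{1068}{1741}$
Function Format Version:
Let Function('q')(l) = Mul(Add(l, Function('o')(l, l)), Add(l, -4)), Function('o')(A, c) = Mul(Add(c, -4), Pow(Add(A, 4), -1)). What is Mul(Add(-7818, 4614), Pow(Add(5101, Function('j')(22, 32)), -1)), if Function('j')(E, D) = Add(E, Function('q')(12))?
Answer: Rational(-1068, 1741) ≈ -0.61344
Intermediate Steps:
Function('o')(A, c) = Mul(Pow(Add(4, A), -1), Add(-4, c)) (Function('o')(A, c) = Mul(Add(-4, c), Pow(Add(4, A), -1)) = Mul(Pow(Add(4, A), -1), Add(-4, c)))
Function('q')(l) = Mul(Add(-4, l), Add(l, Mul(Pow(Add(4, l), -1), Add(-4, l)))) (Function('q')(l) = Mul(Add(l, Mul(Pow(Add(4, l), -1), Add(-4, l))), Add(l, -4)) = Mul(Add(l, Mul(Pow(Add(4, l), -1), Add(-4, l))), Add(-4, l)) = Mul(Add(-4, l), Add(l, Mul(Pow(Add(4, l), -1), Add(-4, l)))))
Function('j')(E, D) = Add(100, E) (Function('j')(E, D) = Add(E, Mul(Pow(Add(4, 12), -1), Add(16, Pow(12, 2), Pow(12, 3), Mul(-24, 12)))) = Add(E, Mul(Pow(16, -1), Add(16, 144, 1728, -288))) = Add(E, Mul(Rational(1, 16), 1600)) = Add(E, 100) = Add(100, E))
Mul(Add(-7818, 4614), Pow(Add(5101, Function('j')(22, 32)), -1)) = Mul(Add(-7818, 4614), Pow(Add(5101, Add(100, 22)), -1)) = Mul(-3204, Pow(Add(5101, 122), -1)) = Mul(-3204, Pow(5223, -1)) = Mul(-3204, Rational(1, 5223)) = Rational(-1068, 1741)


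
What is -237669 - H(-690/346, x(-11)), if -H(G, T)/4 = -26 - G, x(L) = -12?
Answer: -41133349/173 ≈ -2.3777e+5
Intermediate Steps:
H(G, T) = 104 + 4*G (H(G, T) = -4*(-26 - G) = 104 + 4*G)
-237669 - H(-690/346, x(-11)) = -237669 - (104 + 4*(-690/346)) = -237669 - (104 + 4*(-690*1/346)) = -237669 - (104 + 4*(-345/173)) = -237669 - (104 - 1380/173) = -237669 - 1*16612/173 = -237669 - 16612/173 = -41133349/173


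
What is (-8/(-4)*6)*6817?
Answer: 81804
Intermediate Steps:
(-8/(-4)*6)*6817 = (-8*(-¼)*6)*6817 = (2*6)*6817 = 12*6817 = 81804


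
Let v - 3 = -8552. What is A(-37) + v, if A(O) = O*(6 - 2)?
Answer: -8697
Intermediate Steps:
A(O) = 4*O (A(O) = O*4 = 4*O)
v = -8549 (v = 3 - 8552 = -8549)
A(-37) + v = 4*(-37) - 8549 = -148 - 8549 = -8697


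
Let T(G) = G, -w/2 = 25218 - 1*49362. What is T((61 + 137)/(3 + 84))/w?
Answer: 11/233392 ≈ 4.7131e-5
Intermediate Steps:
w = 48288 (w = -2*(25218 - 1*49362) = -2*(25218 - 49362) = -2*(-24144) = 48288)
T((61 + 137)/(3 + 84))/w = ((61 + 137)/(3 + 84))/48288 = (198/87)*(1/48288) = (198*(1/87))*(1/48288) = (66/29)*(1/48288) = 11/233392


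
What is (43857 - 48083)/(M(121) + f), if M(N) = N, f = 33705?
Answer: -2113/16913 ≈ -0.12493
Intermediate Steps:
(43857 - 48083)/(M(121) + f) = (43857 - 48083)/(121 + 33705) = -4226/33826 = -4226*1/33826 = -2113/16913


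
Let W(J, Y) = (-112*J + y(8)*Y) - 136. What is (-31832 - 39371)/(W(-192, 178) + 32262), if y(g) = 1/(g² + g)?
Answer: -2563308/1930769 ≈ -1.3276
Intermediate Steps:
y(g) = 1/(g + g²)
W(J, Y) = -136 - 112*J + Y/72 (W(J, Y) = (-112*J + (1/(8*(1 + 8)))*Y) - 136 = (-112*J + ((⅛)/9)*Y) - 136 = (-112*J + ((⅛)*(⅑))*Y) - 136 = (-112*J + Y/72) - 136 = -136 - 112*J + Y/72)
(-31832 - 39371)/(W(-192, 178) + 32262) = (-31832 - 39371)/((-136 - 112*(-192) + (1/72)*178) + 32262) = -71203/((-136 + 21504 + 89/36) + 32262) = -71203/(769337/36 + 32262) = -71203/1930769/36 = -71203*36/1930769 = -2563308/1930769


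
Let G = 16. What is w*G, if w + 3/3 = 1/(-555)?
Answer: -8896/555 ≈ -16.029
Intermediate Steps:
w = -556/555 (w = -1 + 1/(-555) = -1 - 1/555 = -556/555 ≈ -1.0018)
w*G = -556/555*16 = -8896/555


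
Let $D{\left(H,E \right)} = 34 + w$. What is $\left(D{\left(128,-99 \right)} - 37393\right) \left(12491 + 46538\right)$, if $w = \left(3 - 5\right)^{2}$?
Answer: $-2205028295$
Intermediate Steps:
$w = 4$ ($w = \left(-2\right)^{2} = 4$)
$D{\left(H,E \right)} = 38$ ($D{\left(H,E \right)} = 34 + 4 = 38$)
$\left(D{\left(128,-99 \right)} - 37393\right) \left(12491 + 46538\right) = \left(38 - 37393\right) \left(12491 + 46538\right) = \left(-37355\right) 59029 = -2205028295$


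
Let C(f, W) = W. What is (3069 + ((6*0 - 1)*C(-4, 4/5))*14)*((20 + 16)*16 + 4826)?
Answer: 82591178/5 ≈ 1.6518e+7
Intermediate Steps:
(3069 + ((6*0 - 1)*C(-4, 4/5))*14)*((20 + 16)*16 + 4826) = (3069 + ((6*0 - 1)*(4/5))*14)*((20 + 16)*16 + 4826) = (3069 + ((0 - 1)*(4*(⅕)))*14)*(36*16 + 4826) = (3069 - 1*⅘*14)*(576 + 4826) = (3069 - ⅘*14)*5402 = (3069 - 56/5)*5402 = (15289/5)*5402 = 82591178/5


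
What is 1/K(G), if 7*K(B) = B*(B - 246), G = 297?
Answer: 7/15147 ≈ 0.00046214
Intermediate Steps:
K(B) = B*(-246 + B)/7 (K(B) = (B*(B - 246))/7 = (B*(-246 + B))/7 = B*(-246 + B)/7)
1/K(G) = 1/((1/7)*297*(-246 + 297)) = 1/((1/7)*297*51) = 1/(15147/7) = 7/15147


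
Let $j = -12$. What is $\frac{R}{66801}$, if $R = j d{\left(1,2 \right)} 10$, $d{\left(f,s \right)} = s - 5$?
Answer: $\frac{120}{22267} \approx 0.0053891$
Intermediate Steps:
$d{\left(f,s \right)} = -5 + s$
$R = 360$ ($R = - 12 \left(-5 + 2\right) 10 = - 12 \left(\left(-3\right) 10\right) = \left(-12\right) \left(-30\right) = 360$)
$\frac{R}{66801} = \frac{360}{66801} = 360 \cdot \frac{1}{66801} = \frac{120}{22267}$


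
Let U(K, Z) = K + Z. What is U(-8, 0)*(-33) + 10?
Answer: 274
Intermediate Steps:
U(-8, 0)*(-33) + 10 = (-8 + 0)*(-33) + 10 = -8*(-33) + 10 = 264 + 10 = 274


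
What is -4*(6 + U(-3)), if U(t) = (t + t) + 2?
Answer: -8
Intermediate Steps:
U(t) = 2 + 2*t (U(t) = 2*t + 2 = 2 + 2*t)
-4*(6 + U(-3)) = -4*(6 + (2 + 2*(-3))) = -4*(6 + (2 - 6)) = -4*(6 - 4) = -4*2 = -8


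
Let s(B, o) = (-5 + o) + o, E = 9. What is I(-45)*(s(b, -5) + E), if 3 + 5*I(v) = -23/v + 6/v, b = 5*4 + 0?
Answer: 236/75 ≈ 3.1467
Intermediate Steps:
b = 20 (b = 20 + 0 = 20)
s(B, o) = -5 + 2*o
I(v) = -⅗ - 17/(5*v) (I(v) = -⅗ + (-23/v + 6/v)/5 = -⅗ + (-17/v)/5 = -⅗ - 17/(5*v))
I(-45)*(s(b, -5) + E) = ((⅕)*(-17 - 3*(-45))/(-45))*((-5 + 2*(-5)) + 9) = ((⅕)*(-1/45)*(-17 + 135))*((-5 - 10) + 9) = ((⅕)*(-1/45)*118)*(-15 + 9) = -118/225*(-6) = 236/75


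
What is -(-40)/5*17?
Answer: 136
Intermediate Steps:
-(-40)/5*17 = -10*(-⅘)*17 = 8*17 = 136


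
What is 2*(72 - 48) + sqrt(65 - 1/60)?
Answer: 48 + sqrt(58485)/30 ≈ 56.061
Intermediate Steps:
2*(72 - 48) + sqrt(65 - 1/60) = 2*24 + sqrt(65 - 1*1/60) = 48 + sqrt(65 - 1/60) = 48 + sqrt(3899/60) = 48 + sqrt(58485)/30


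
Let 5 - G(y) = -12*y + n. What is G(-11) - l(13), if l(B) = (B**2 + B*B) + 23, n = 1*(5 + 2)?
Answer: -495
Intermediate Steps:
n = 7 (n = 1*7 = 7)
l(B) = 23 + 2*B**2 (l(B) = (B**2 + B**2) + 23 = 2*B**2 + 23 = 23 + 2*B**2)
G(y) = -2 + 12*y (G(y) = 5 - (-12*y + 7) = 5 - (7 - 12*y) = 5 + (-7 + 12*y) = -2 + 12*y)
G(-11) - l(13) = (-2 + 12*(-11)) - (23 + 2*13**2) = (-2 - 132) - (23 + 2*169) = -134 - (23 + 338) = -134 - 1*361 = -134 - 361 = -495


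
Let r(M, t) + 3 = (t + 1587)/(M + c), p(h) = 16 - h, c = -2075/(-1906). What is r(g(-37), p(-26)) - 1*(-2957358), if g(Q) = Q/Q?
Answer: 3925445043/1327 ≈ 2.9581e+6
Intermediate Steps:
c = 2075/1906 (c = -2075*(-1/1906) = 2075/1906 ≈ 1.0887)
g(Q) = 1
r(M, t) = -3 + (1587 + t)/(2075/1906 + M) (r(M, t) = -3 + (t + 1587)/(M + 2075/1906) = -3 + (1587 + t)/(2075/1906 + M))
r(g(-37), p(-26)) - 1*(-2957358) = (3018597 - 5718*1 + 1906*(16 - 1*(-26)))/(2075 + 1906*1) - 1*(-2957358) = (3018597 - 5718 + 1906*(16 + 26))/(2075 + 1906) + 2957358 = (3018597 - 5718 + 1906*42)/3981 + 2957358 = (3018597 - 5718 + 80052)/3981 + 2957358 = (1/3981)*3092931 + 2957358 = 1030977/1327 + 2957358 = 3925445043/1327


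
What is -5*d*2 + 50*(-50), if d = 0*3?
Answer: -2500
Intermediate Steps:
d = 0
-5*d*2 + 50*(-50) = -5*0*2 + 50*(-50) = 0*2 - 2500 = 0 - 2500 = -2500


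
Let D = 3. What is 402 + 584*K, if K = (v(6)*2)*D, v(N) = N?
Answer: 21426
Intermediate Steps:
K = 36 (K = (6*2)*3 = 12*3 = 36)
402 + 584*K = 402 + 584*36 = 402 + 21024 = 21426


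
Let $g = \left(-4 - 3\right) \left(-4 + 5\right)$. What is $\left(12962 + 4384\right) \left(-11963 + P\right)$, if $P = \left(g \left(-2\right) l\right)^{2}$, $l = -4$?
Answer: $-153113142$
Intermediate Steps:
$g = -7$ ($g = \left(-7\right) 1 = -7$)
$P = 3136$ ($P = \left(\left(-7\right) \left(-2\right) \left(-4\right)\right)^{2} = \left(14 \left(-4\right)\right)^{2} = \left(-56\right)^{2} = 3136$)
$\left(12962 + 4384\right) \left(-11963 + P\right) = \left(12962 + 4384\right) \left(-11963 + 3136\right) = 17346 \left(-8827\right) = -153113142$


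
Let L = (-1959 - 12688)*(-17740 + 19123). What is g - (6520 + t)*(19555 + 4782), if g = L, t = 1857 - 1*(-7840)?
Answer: -414929930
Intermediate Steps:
t = 9697 (t = 1857 + 7840 = 9697)
L = -20256801 (L = -14647*1383 = -20256801)
g = -20256801
g - (6520 + t)*(19555 + 4782) = -20256801 - (6520 + 9697)*(19555 + 4782) = -20256801 - 16217*24337 = -20256801 - 1*394673129 = -20256801 - 394673129 = -414929930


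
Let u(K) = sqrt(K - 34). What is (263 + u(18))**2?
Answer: 69153 + 2104*I ≈ 69153.0 + 2104.0*I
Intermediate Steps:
u(K) = sqrt(-34 + K)
(263 + u(18))**2 = (263 + sqrt(-34 + 18))**2 = (263 + sqrt(-16))**2 = (263 + 4*I)**2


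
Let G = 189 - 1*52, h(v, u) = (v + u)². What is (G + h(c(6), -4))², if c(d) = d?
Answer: 19881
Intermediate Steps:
h(v, u) = (u + v)²
G = 137 (G = 189 - 52 = 137)
(G + h(c(6), -4))² = (137 + (-4 + 6)²)² = (137 + 2²)² = (137 + 4)² = 141² = 19881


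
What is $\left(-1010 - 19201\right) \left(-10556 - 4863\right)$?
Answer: $311633409$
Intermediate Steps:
$\left(-1010 - 19201\right) \left(-10556 - 4863\right) = \left(-20211\right) \left(-15419\right) = 311633409$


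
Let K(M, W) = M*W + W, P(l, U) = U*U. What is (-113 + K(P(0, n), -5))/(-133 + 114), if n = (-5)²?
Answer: 3243/19 ≈ 170.68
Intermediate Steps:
n = 25
P(l, U) = U²
K(M, W) = W + M*W
(-113 + K(P(0, n), -5))/(-133 + 114) = (-113 - 5*(1 + 25²))/(-133 + 114) = (-113 - 5*(1 + 625))/(-19) = (-113 - 5*626)*(-1/19) = (-113 - 3130)*(-1/19) = -3243*(-1/19) = 3243/19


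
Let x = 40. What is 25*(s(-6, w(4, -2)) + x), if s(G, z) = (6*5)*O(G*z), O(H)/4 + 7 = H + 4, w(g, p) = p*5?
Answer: 172000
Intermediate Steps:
w(g, p) = 5*p
O(H) = -12 + 4*H (O(H) = -28 + 4*(H + 4) = -28 + 4*(4 + H) = -28 + (16 + 4*H) = -12 + 4*H)
s(G, z) = -360 + 120*G*z (s(G, z) = (6*5)*(-12 + 4*(G*z)) = 30*(-12 + 4*G*z) = -360 + 120*G*z)
25*(s(-6, w(4, -2)) + x) = 25*((-360 + 120*(-6)*(5*(-2))) + 40) = 25*((-360 + 120*(-6)*(-10)) + 40) = 25*((-360 + 7200) + 40) = 25*(6840 + 40) = 25*6880 = 172000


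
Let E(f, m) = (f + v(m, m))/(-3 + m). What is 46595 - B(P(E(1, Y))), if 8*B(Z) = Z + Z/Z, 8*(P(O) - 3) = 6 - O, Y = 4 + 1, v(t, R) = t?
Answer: 2982045/64 ≈ 46594.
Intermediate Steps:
Y = 5
E(f, m) = (f + m)/(-3 + m)
P(O) = 15/4 - O/8 (P(O) = 3 + (6 - O)/8 = 3 + (¾ - O/8) = 15/4 - O/8)
B(Z) = ⅛ + Z/8 (B(Z) = (Z + Z/Z)/8 = (Z + 1)/8 = (1 + Z)/8 = ⅛ + Z/8)
46595 - B(P(E(1, Y))) = 46595 - (⅛ + (15/4 - (1 + 5)/(8*(-3 + 5)))/8) = 46595 - (⅛ + (15/4 - 6/(8*2))/8) = 46595 - (⅛ + (15/4 - 6/16)/8) = 46595 - (⅛ + (15/4 - ⅛*3)/8) = 46595 - (⅛ + (15/4 - 3/8)/8) = 46595 - (⅛ + (⅛)*(27/8)) = 46595 - (⅛ + 27/64) = 46595 - 1*35/64 = 46595 - 35/64 = 2982045/64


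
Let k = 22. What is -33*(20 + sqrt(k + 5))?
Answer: -660 - 99*sqrt(3) ≈ -831.47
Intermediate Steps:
-33*(20 + sqrt(k + 5)) = -33*(20 + sqrt(22 + 5)) = -33*(20 + sqrt(27)) = -33*(20 + 3*sqrt(3)) = -660 - 99*sqrt(3)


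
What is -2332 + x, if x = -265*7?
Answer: -4187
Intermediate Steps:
x = -1855
-2332 + x = -2332 - 1855 = -4187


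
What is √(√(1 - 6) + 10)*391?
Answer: 391*√(10 + I*√5) ≈ 1244.1 + 137.39*I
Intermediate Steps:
√(√(1 - 6) + 10)*391 = √(√(-5) + 10)*391 = √(I*√5 + 10)*391 = √(10 + I*√5)*391 = 391*√(10 + I*√5)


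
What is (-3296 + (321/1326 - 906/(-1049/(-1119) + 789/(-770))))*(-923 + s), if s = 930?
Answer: 1648867843245/33221162 ≈ 49633.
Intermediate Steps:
(-3296 + (321/1326 - 906/(-1049/(-1119) + 789/(-770))))*(-923 + s) = (-3296 + (321/1326 - 906/(-1049/(-1119) + 789/(-770))))*(-923 + 930) = (-3296 + (321*(1/1326) - 906/(-1049*(-1/1119) + 789*(-1/770))))*7 = (-3296 + (107/442 - 906/(1049/1119 - 789/770)))*7 = (-3296 + (107/442 - 906/(-75161/861630)))*7 = (-3296 + (107/442 - 906*(-861630/75161)))*7 = (-3296 + (107/442 + 780636780/75161))*7 = (-3296 + 345049498987/33221162)*7 = (235552549035/33221162)*7 = 1648867843245/33221162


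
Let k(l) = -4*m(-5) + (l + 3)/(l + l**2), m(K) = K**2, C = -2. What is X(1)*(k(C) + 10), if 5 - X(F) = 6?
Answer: 179/2 ≈ 89.500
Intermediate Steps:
X(F) = -1 (X(F) = 5 - 1*6 = 5 - 6 = -1)
k(l) = -100 + (3 + l)/(l + l**2) (k(l) = -4*(-5)**2 + (l + 3)/(l + l**2) = -4*25 + (3 + l)/(l + l**2) = -100 + (3 + l)/(l + l**2))
X(1)*(k(C) + 10) = -((3 - 100*(-2)**2 - 99*(-2))/((-2)*(1 - 2)) + 10) = -(-1/2*(3 - 100*4 + 198)/(-1) + 10) = -(-1/2*(-1)*(3 - 400 + 198) + 10) = -(-1/2*(-1)*(-199) + 10) = -(-199/2 + 10) = -1*(-179/2) = 179/2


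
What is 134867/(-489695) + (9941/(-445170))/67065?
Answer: -805300625288669/2924000778010950 ≈ -0.27541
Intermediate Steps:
134867/(-489695) + (9941/(-445170))/67065 = 134867*(-1/489695) + (9941*(-1/445170))*(1/67065) = -134867/489695 - 9941/445170*1/67065 = -134867/489695 - 9941/29855326050 = -805300625288669/2924000778010950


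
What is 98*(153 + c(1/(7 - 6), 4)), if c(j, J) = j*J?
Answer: 15386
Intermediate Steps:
c(j, J) = J*j
98*(153 + c(1/(7 - 6), 4)) = 98*(153 + 4/(7 - 6)) = 98*(153 + 4/1) = 98*(153 + 4*1) = 98*(153 + 4) = 98*157 = 15386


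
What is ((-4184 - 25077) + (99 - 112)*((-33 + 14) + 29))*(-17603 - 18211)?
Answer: 1052609274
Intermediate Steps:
((-4184 - 25077) + (99 - 112)*((-33 + 14) + 29))*(-17603 - 18211) = (-29261 - 13*(-19 + 29))*(-35814) = (-29261 - 13*10)*(-35814) = (-29261 - 130)*(-35814) = -29391*(-35814) = 1052609274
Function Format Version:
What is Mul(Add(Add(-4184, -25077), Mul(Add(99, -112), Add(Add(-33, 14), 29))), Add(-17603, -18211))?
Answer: 1052609274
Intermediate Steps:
Mul(Add(Add(-4184, -25077), Mul(Add(99, -112), Add(Add(-33, 14), 29))), Add(-17603, -18211)) = Mul(Add(-29261, Mul(-13, Add(-19, 29))), -35814) = Mul(Add(-29261, Mul(-13, 10)), -35814) = Mul(Add(-29261, -130), -35814) = Mul(-29391, -35814) = 1052609274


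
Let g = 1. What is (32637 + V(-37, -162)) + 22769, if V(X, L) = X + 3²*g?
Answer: 55378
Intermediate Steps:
V(X, L) = 9 + X (V(X, L) = X + 3²*1 = X + 9*1 = X + 9 = 9 + X)
(32637 + V(-37, -162)) + 22769 = (32637 + (9 - 37)) + 22769 = (32637 - 28) + 22769 = 32609 + 22769 = 55378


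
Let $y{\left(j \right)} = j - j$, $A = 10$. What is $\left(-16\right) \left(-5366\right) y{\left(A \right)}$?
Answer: $0$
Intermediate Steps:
$y{\left(j \right)} = 0$
$\left(-16\right) \left(-5366\right) y{\left(A \right)} = \left(-16\right) \left(-5366\right) 0 = 85856 \cdot 0 = 0$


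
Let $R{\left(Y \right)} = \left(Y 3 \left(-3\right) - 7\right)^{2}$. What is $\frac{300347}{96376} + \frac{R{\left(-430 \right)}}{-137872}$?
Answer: $- \frac{24942631135}{237277712} \approx -105.12$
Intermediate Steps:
$R{\left(Y \right)} = \left(-7 - 9 Y\right)^{2}$ ($R{\left(Y \right)} = \left(3 Y \left(-3\right) - 7\right)^{2} = \left(- 9 Y - 7\right)^{2} = \left(-7 - 9 Y\right)^{2}$)
$\frac{300347}{96376} + \frac{R{\left(-430 \right)}}{-137872} = \frac{300347}{96376} + \frac{\left(7 + 9 \left(-430\right)\right)^{2}}{-137872} = 300347 \cdot \frac{1}{96376} + \left(7 - 3870\right)^{2} \left(- \frac{1}{137872}\right) = \frac{300347}{96376} + \left(-3863\right)^{2} \left(- \frac{1}{137872}\right) = \frac{300347}{96376} + 14922769 \left(- \frac{1}{137872}\right) = \frac{300347}{96376} - \frac{14922769}{137872} = - \frac{24942631135}{237277712}$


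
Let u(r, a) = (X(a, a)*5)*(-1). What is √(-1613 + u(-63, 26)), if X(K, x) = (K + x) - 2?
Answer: 9*I*√23 ≈ 43.162*I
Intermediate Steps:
X(K, x) = -2 + K + x
u(r, a) = 10 - 10*a (u(r, a) = ((-2 + a + a)*5)*(-1) = ((-2 + 2*a)*5)*(-1) = (-10 + 10*a)*(-1) = 10 - 10*a)
√(-1613 + u(-63, 26)) = √(-1613 + (10 - 10*26)) = √(-1613 + (10 - 260)) = √(-1613 - 250) = √(-1863) = 9*I*√23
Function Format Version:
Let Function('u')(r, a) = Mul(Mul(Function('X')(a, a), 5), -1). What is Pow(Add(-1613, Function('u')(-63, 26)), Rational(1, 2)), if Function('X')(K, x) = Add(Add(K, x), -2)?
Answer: Mul(9, I, Pow(23, Rational(1, 2))) ≈ Mul(43.162, I)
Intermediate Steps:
Function('X')(K, x) = Add(-2, K, x)
Function('u')(r, a) = Add(10, Mul(-10, a)) (Function('u')(r, a) = Mul(Mul(Add(-2, a, a), 5), -1) = Mul(Mul(Add(-2, Mul(2, a)), 5), -1) = Mul(Add(-10, Mul(10, a)), -1) = Add(10, Mul(-10, a)))
Pow(Add(-1613, Function('u')(-63, 26)), Rational(1, 2)) = Pow(Add(-1613, Add(10, Mul(-10, 26))), Rational(1, 2)) = Pow(Add(-1613, Add(10, -260)), Rational(1, 2)) = Pow(Add(-1613, -250), Rational(1, 2)) = Pow(-1863, Rational(1, 2)) = Mul(9, I, Pow(23, Rational(1, 2)))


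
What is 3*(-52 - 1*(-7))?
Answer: -135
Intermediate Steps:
3*(-52 - 1*(-7)) = 3*(-52 + 7) = 3*(-45) = -135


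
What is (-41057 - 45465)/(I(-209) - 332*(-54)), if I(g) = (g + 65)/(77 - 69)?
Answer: -43261/8955 ≈ -4.8309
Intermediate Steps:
I(g) = 65/8 + g/8 (I(g) = (65 + g)/8 = (65 + g)*(⅛) = 65/8 + g/8)
(-41057 - 45465)/(I(-209) - 332*(-54)) = (-41057 - 45465)/((65/8 + (⅛)*(-209)) - 332*(-54)) = -86522/((65/8 - 209/8) + 17928) = -86522/(-18 + 17928) = -86522/17910 = -86522*1/17910 = -43261/8955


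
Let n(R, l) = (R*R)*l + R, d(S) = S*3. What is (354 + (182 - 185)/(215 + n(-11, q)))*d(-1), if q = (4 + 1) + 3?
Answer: -1244655/1172 ≈ -1062.0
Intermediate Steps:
q = 8 (q = 5 + 3 = 8)
d(S) = 3*S
n(R, l) = R + l*R² (n(R, l) = R²*l + R = l*R² + R = R + l*R²)
(354 + (182 - 185)/(215 + n(-11, q)))*d(-1) = (354 + (182 - 185)/(215 - 11*(1 - 11*8)))*(3*(-1)) = (354 - 3/(215 - 11*(1 - 88)))*(-3) = (354 - 3/(215 - 11*(-87)))*(-3) = (354 - 3/(215 + 957))*(-3) = (354 - 3/1172)*(-3) = (414885/1172)*(-3) = -1244655/1172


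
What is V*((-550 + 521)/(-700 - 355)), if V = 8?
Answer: 232/1055 ≈ 0.21991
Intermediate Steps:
V*((-550 + 521)/(-700 - 355)) = 8*((-550 + 521)/(-700 - 355)) = 8*(-29/(-1055)) = 8*(-29*(-1/1055)) = 8*(29/1055) = 232/1055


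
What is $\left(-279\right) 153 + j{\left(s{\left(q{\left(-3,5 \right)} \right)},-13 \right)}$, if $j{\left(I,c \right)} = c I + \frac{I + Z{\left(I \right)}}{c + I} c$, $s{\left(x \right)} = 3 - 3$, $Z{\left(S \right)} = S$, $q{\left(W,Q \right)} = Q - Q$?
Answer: $-42687$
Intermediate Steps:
$q{\left(W,Q \right)} = 0$
$s{\left(x \right)} = 0$
$j{\left(I,c \right)} = I c + \frac{2 I c}{I + c}$ ($j{\left(I,c \right)} = c I + \frac{I + I}{c + I} c = I c + \frac{2 I}{I + c} c = I c + \frac{2 I c}{I + c}$)
$\left(-279\right) 153 + j{\left(s{\left(q{\left(-3,5 \right)} \right)},-13 \right)} = \left(-279\right) 153 + 0 \left(-13\right) \frac{1}{0 - 13} \left(2 + 0 - 13\right) = -42687 + 0 \left(-13\right) \frac{1}{-13} \left(-11\right) = -42687 + 0 \left(-13\right) \left(- \frac{1}{13}\right) \left(-11\right) = -42687 + 0 = -42687$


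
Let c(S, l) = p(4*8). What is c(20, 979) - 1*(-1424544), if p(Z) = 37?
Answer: 1424581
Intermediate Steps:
c(S, l) = 37
c(20, 979) - 1*(-1424544) = 37 - 1*(-1424544) = 37 + 1424544 = 1424581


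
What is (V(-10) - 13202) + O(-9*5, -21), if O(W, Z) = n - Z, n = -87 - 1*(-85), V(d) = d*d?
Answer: -13083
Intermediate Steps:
V(d) = d²
n = -2 (n = -87 + 85 = -2)
O(W, Z) = -2 - Z
(V(-10) - 13202) + O(-9*5, -21) = ((-10)² - 13202) + (-2 - 1*(-21)) = (100 - 13202) + (-2 + 21) = -13102 + 19 = -13083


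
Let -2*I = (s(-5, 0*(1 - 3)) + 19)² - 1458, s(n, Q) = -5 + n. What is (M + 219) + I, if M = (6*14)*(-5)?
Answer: 975/2 ≈ 487.50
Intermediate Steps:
I = 1377/2 (I = -(((-5 - 5) + 19)² - 1458)/2 = -((-10 + 19)² - 1458)/2 = -(9² - 1458)/2 = -(81 - 1458)/2 = -½*(-1377) = 1377/2 ≈ 688.50)
M = -420 (M = 84*(-5) = -420)
(M + 219) + I = (-420 + 219) + 1377/2 = -201 + 1377/2 = 975/2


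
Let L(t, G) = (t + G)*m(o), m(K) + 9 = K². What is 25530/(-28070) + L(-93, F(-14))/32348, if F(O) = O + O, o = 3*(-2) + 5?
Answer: -19966817/22700209 ≈ -0.87959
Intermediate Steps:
o = -1 (o = -6 + 5 = -1)
F(O) = 2*O
m(K) = -9 + K²
L(t, G) = -8*G - 8*t (L(t, G) = (t + G)*(-9 + (-1)²) = (G + t)*(-9 + 1) = (G + t)*(-8) = -8*G - 8*t)
25530/(-28070) + L(-93, F(-14))/32348 = 25530/(-28070) + (-16*(-14) - 8*(-93))/32348 = 25530*(-1/28070) + (-8*(-28) + 744)*(1/32348) = -2553/2807 + (224 + 744)*(1/32348) = -2553/2807 + 968*(1/32348) = -2553/2807 + 242/8087 = -19966817/22700209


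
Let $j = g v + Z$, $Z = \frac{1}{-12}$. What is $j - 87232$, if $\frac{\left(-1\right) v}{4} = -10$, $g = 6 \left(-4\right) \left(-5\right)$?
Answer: $- \frac{989185}{12} \approx -82432.0$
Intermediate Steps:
$g = 120$ ($g = \left(-24\right) \left(-5\right) = 120$)
$v = 40$ ($v = \left(-4\right) \left(-10\right) = 40$)
$Z = - \frac{1}{12} \approx -0.083333$
$j = \frac{57599}{12}$ ($j = 120 \cdot 40 - \frac{1}{12} = 4800 - \frac{1}{12} = \frac{57599}{12} \approx 4799.9$)
$j - 87232 = \frac{57599}{12} - 87232 = - \frac{989185}{12}$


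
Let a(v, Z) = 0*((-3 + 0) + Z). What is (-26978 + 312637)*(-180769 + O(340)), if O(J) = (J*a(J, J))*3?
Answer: -51638291771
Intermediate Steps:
a(v, Z) = 0 (a(v, Z) = 0*(-3 + Z) = 0)
O(J) = 0 (O(J) = (J*0)*3 = 0*3 = 0)
(-26978 + 312637)*(-180769 + O(340)) = (-26978 + 312637)*(-180769 + 0) = 285659*(-180769) = -51638291771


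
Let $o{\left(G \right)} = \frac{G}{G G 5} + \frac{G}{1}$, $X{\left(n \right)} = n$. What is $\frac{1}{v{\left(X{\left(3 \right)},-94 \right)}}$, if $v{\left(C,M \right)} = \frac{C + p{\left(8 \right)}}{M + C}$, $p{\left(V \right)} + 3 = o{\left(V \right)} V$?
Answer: $- \frac{455}{321} \approx -1.4174$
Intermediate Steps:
$o{\left(G \right)} = G + \frac{1}{5 G}$ ($o{\left(G \right)} = \frac{G}{G^{2} \cdot 5} + G 1 = \frac{G}{5 G^{2}} + G = G \frac{1}{5 G^{2}} + G = \frac{1}{5 G} + G = G + \frac{1}{5 G}$)
$p{\left(V \right)} = -3 + V \left(V + \frac{1}{5 V}\right)$ ($p{\left(V \right)} = -3 + \left(V + \frac{1}{5 V}\right) V = -3 + V \left(V + \frac{1}{5 V}\right)$)
$v{\left(C,M \right)} = \frac{\frac{306}{5} + C}{C + M}$ ($v{\left(C,M \right)} = \frac{C - \left(\frac{14}{5} - 8^{2}\right)}{M + C} = \frac{C + \left(- \frac{14}{5} + 64\right)}{C + M} = \frac{C + \frac{306}{5}}{C + M} = \frac{\frac{306}{5} + C}{C + M}$)
$\frac{1}{v{\left(X{\left(3 \right)},-94 \right)}} = \frac{1}{\frac{1}{3 - 94} \left(\frac{306}{5} + 3\right)} = \frac{1}{\frac{1}{-91} \cdot \frac{321}{5}} = \frac{1}{\left(- \frac{1}{91}\right) \frac{321}{5}} = \frac{1}{- \frac{321}{455}} = - \frac{455}{321}$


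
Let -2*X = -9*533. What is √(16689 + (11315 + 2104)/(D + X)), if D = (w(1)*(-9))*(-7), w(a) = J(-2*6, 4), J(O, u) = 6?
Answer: 3*√706128735/617 ≈ 129.20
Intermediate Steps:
w(a) = 6
X = 4797/2 (X = -(-9)*533/2 = -½*(-4797) = 4797/2 ≈ 2398.5)
D = 378 (D = (6*(-9))*(-7) = -54*(-7) = 378)
√(16689 + (11315 + 2104)/(D + X)) = √(16689 + (11315 + 2104)/(378 + 4797/2)) = √(16689 + 13419/(5553/2)) = √(16689 + 13419*(2/5553)) = √(16689 + 2982/617) = √(10300095/617) = 3*√706128735/617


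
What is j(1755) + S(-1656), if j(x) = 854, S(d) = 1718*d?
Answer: -2844154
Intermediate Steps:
j(1755) + S(-1656) = 854 + 1718*(-1656) = 854 - 2845008 = -2844154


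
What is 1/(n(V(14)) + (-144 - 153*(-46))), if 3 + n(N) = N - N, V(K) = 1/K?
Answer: 1/6891 ≈ 0.00014512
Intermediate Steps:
n(N) = -3 (n(N) = -3 + (N - N) = -3 + 0 = -3)
1/(n(V(14)) + (-144 - 153*(-46))) = 1/(-3 + (-144 - 153*(-46))) = 1/(-3 + (-144 + 7038)) = 1/(-3 + 6894) = 1/6891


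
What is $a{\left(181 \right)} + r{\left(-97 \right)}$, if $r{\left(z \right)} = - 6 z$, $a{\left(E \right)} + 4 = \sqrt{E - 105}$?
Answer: $578 + 2 \sqrt{19} \approx 586.72$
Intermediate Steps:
$a{\left(E \right)} = -4 + \sqrt{-105 + E}$ ($a{\left(E \right)} = -4 + \sqrt{E - 105} = -4 + \sqrt{-105 + E}$)
$a{\left(181 \right)} + r{\left(-97 \right)} = \left(-4 + \sqrt{-105 + 181}\right) - -582 = \left(-4 + \sqrt{76}\right) + 582 = \left(-4 + 2 \sqrt{19}\right) + 582 = 578 + 2 \sqrt{19}$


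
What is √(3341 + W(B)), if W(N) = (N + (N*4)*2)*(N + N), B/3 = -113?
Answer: √2071919 ≈ 1439.4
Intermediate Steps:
B = -339 (B = 3*(-113) = -339)
W(N) = 18*N² (W(N) = (N + (4*N)*2)*(2*N) = (N + 8*N)*(2*N) = (9*N)*(2*N) = 18*N²)
√(3341 + W(B)) = √(3341 + 18*(-339)²) = √(3341 + 18*114921) = √(3341 + 2068578) = √2071919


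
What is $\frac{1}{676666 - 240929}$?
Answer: $\frac{1}{435737} \approx 2.295 \cdot 10^{-6}$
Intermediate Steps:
$\frac{1}{676666 - 240929} = \frac{1}{435737}$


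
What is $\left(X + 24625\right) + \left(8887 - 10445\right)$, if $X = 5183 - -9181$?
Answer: $37431$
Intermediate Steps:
$X = 14364$ ($X = 5183 + 9181 = 14364$)
$\left(X + 24625\right) + \left(8887 - 10445\right) = \left(14364 + 24625\right) + \left(8887 - 10445\right) = 38989 - 1558 = 37431$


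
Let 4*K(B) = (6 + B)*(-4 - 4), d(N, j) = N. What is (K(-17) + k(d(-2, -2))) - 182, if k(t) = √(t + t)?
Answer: -160 + 2*I ≈ -160.0 + 2.0*I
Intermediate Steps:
k(t) = √2*√t (k(t) = √(2*t) = √2*√t)
K(B) = -12 - 2*B (K(B) = ((6 + B)*(-4 - 4))/4 = ((6 + B)*(-8))/4 = (-48 - 8*B)/4 = -12 - 2*B)
(K(-17) + k(d(-2, -2))) - 182 = ((-12 - 2*(-17)) + √2*√(-2)) - 182 = ((-12 + 34) + √2*(I*√2)) - 182 = (22 + 2*I) - 182 = -160 + 2*I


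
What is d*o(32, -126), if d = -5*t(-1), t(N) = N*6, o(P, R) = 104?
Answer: 3120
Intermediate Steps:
t(N) = 6*N
d = 30 (d = -30*(-1) = -5*(-6) = 30)
d*o(32, -126) = 30*104 = 3120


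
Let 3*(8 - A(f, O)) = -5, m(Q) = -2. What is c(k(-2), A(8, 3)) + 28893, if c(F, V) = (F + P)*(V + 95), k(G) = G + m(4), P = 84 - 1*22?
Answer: 104891/3 ≈ 34964.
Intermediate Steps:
P = 62 (P = 84 - 22 = 62)
k(G) = -2 + G (k(G) = G - 2 = -2 + G)
A(f, O) = 29/3 (A(f, O) = 8 - ⅓*(-5) = 8 + 5/3 = 29/3)
c(F, V) = (62 + F)*(95 + V) (c(F, V) = (F + 62)*(V + 95) = (62 + F)*(95 + V))
c(k(-2), A(8, 3)) + 28893 = (5890 + 62*(29/3) + 95*(-2 - 2) + (-2 - 2)*(29/3)) + 28893 = (5890 + 1798/3 + 95*(-4) - 4*29/3) + 28893 = (5890 + 1798/3 - 380 - 116/3) + 28893 = 18212/3 + 28893 = 104891/3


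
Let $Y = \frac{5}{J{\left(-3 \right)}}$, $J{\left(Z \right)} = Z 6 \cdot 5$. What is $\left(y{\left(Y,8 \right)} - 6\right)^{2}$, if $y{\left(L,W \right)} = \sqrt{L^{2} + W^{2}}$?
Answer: $\frac{\left(108 - \sqrt{20737}\right)^{2}}{324} \approx 4.0008$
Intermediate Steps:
$J{\left(Z \right)} = 30 Z$ ($J{\left(Z \right)} = 6 Z 5 = 30 Z$)
$Y = - \frac{1}{18}$ ($Y = \frac{5}{30 \left(-3\right)} = \frac{5}{-90} = 5 \left(- \frac{1}{90}\right) = - \frac{1}{18} \approx -0.055556$)
$\left(y{\left(Y,8 \right)} - 6\right)^{2} = \left(\sqrt{\left(- \frac{1}{18}\right)^{2} + 8^{2}} - 6\right)^{2} = \left(\sqrt{\frac{1}{324} + 64} - 6\right)^{2} = \left(\sqrt{\frac{20737}{324}} - 6\right)^{2} = \left(\frac{\sqrt{20737}}{18} - 6\right)^{2} = \left(-6 + \frac{\sqrt{20737}}{18}\right)^{2}$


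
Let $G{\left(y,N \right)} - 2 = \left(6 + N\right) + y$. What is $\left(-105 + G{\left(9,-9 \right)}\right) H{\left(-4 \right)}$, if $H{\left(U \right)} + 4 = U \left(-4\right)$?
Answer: $-1164$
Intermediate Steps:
$G{\left(y,N \right)} = 8 + N + y$ ($G{\left(y,N \right)} = 2 + \left(\left(6 + N\right) + y\right) = 2 + \left(6 + N + y\right) = 8 + N + y$)
$H{\left(U \right)} = -4 - 4 U$ ($H{\left(U \right)} = -4 + U \left(-4\right) = -4 - 4 U$)
$\left(-105 + G{\left(9,-9 \right)}\right) H{\left(-4 \right)} = \left(-105 + \left(8 - 9 + 9\right)\right) \left(-4 - -16\right) = \left(-105 + 8\right) \left(-4 + 16\right) = \left(-97\right) 12 = -1164$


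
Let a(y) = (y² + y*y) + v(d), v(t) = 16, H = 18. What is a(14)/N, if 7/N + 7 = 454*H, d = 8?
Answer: 3331320/7 ≈ 4.7590e+5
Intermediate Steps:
N = 7/8165 (N = 7/(-7 + 454*18) = 7/(-7 + 8172) = 7/8165 ≈ 0.00085732)
a(y) = 16 + 2*y² (a(y) = (y² + y*y) + 16 = (y² + y²) + 16 = 2*y² + 16 = 16 + 2*y²)
a(14)/N = (16 + 2*14²)/(7/8165) = (16 + 2*196)*(8165/7) = (16 + 392)*(8165/7) = 408*(8165/7) = 3331320/7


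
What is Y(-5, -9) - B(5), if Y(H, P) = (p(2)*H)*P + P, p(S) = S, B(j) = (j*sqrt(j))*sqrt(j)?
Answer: 56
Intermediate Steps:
B(j) = j**2 (B(j) = j**(3/2)*sqrt(j) = j**2)
Y(H, P) = P + 2*H*P (Y(H, P) = (2*H)*P + P = 2*H*P + P = P + 2*H*P)
Y(-5, -9) - B(5) = -9*(1 + 2*(-5)) - 1*5**2 = -9*(1 - 10) - 1*25 = -9*(-9) - 25 = 81 - 25 = 56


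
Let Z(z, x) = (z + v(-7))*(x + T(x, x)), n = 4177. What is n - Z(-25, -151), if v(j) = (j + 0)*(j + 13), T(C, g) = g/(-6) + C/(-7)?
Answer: -117959/42 ≈ -2808.5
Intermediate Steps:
T(C, g) = -g/6 - C/7 (T(C, g) = g*(-1/6) + C*(-1/7) = -g/6 - C/7)
v(j) = j*(13 + j)
Z(z, x) = 29*x*(-42 + z)/42 (Z(z, x) = (z - 7*(13 - 7))*(x + (-x/6 - x/7)) = (z - 7*6)*(x - 13*x/42) = (z - 42)*(29*x/42) = (-42 + z)*(29*x/42) = 29*x*(-42 + z)/42)
n - Z(-25, -151) = 4177 - 29*(-151)*(-42 - 25)/42 = 4177 - 29*(-151)*(-67)/42 = 4177 - 1*293393/42 = 4177 - 293393/42 = -117959/42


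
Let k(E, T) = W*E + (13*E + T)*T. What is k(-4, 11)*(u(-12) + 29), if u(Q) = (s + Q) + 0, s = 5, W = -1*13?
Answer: -8778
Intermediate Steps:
W = -13
k(E, T) = -13*E + T*(T + 13*E) (k(E, T) = -13*E + (13*E + T)*T = -13*E + (T + 13*E)*T = -13*E + T*(T + 13*E))
u(Q) = 5 + Q (u(Q) = (5 + Q) + 0 = 5 + Q)
k(-4, 11)*(u(-12) + 29) = (11**2 - 13*(-4) + 13*(-4)*11)*((5 - 12) + 29) = (121 + 52 - 572)*(-7 + 29) = -399*22 = -8778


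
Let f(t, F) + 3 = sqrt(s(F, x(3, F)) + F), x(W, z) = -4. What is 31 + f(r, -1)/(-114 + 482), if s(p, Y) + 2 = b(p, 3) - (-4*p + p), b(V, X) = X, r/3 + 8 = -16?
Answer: 11405/368 + I*sqrt(3)/368 ≈ 30.992 + 0.0047067*I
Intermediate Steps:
r = -72 (r = -24 + 3*(-16) = -24 - 48 = -72)
s(p, Y) = 1 + 3*p (s(p, Y) = -2 + (3 - (-4*p + p)) = -2 + (3 - (-3)*p) = -2 + (3 + 3*p) = 1 + 3*p)
f(t, F) = -3 + sqrt(1 + 4*F) (f(t, F) = -3 + sqrt((1 + 3*F) + F) = -3 + sqrt(1 + 4*F))
31 + f(r, -1)/(-114 + 482) = 31 + (-3 + sqrt(1 + 4*(-1)))/(-114 + 482) = 31 + (-3 + sqrt(1 - 4))/368 = 31 + (-3 + sqrt(-3))/368 = 31 + (-3 + I*sqrt(3))/368 = 31 + (-3/368 + I*sqrt(3)/368) = 11405/368 + I*sqrt(3)/368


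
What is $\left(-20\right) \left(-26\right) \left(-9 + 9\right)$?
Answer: $0$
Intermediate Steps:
$\left(-20\right) \left(-26\right) \left(-9 + 9\right) = 520 \cdot 0 = 0$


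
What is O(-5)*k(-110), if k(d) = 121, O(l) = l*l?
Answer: 3025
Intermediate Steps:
O(l) = l²
O(-5)*k(-110) = (-5)²*121 = 25*121 = 3025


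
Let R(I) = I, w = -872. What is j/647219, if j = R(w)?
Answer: -872/647219 ≈ -0.0013473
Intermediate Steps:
j = -872
j/647219 = -872/647219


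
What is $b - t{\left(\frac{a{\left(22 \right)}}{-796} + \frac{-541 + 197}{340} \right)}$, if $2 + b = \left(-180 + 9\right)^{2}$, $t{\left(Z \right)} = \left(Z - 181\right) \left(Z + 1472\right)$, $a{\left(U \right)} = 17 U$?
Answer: $\frac{340572850283961}{1144468900} \approx 2.9758 \cdot 10^{5}$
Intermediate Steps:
$t{\left(Z \right)} = \left(-181 + Z\right) \left(1472 + Z\right)$
$b = 29239$ ($b = -2 + \left(-180 + 9\right)^{2} = -2 + \left(-171\right)^{2} = -2 + 29241 = 29239$)
$b - t{\left(\frac{a{\left(22 \right)}}{-796} + \frac{-541 + 197}{340} \right)} = 29239 - \left(-266432 + \left(\frac{17 \cdot 22}{-796} + \frac{-541 + 197}{340}\right)^{2} + 1291 \left(\frac{17 \cdot 22}{-796} + \frac{-541 + 197}{340}\right)\right) = 29239 - \left(-266432 + \left(374 \left(- \frac{1}{796}\right) - \frac{86}{85}\right)^{2} + 1291 \left(374 \left(- \frac{1}{796}\right) - \frac{86}{85}\right)\right) = 29239 - \left(-266432 + \left(- \frac{187}{398} - \frac{86}{85}\right)^{2} + 1291 \left(- \frac{187}{398} - \frac{86}{85}\right)\right) = 29239 - \left(-266432 + \left(- \frac{50123}{33830}\right)^{2} + 1291 \left(- \frac{50123}{33830}\right)\right) = 29239 - \left(-266432 + \frac{2512315129}{1144468900} - \frac{64708793}{33830}\right) = 29239 - - \frac{307109724116861}{1144468900} = 29239 + \frac{307109724116861}{1144468900} = \frac{340572850283961}{1144468900}$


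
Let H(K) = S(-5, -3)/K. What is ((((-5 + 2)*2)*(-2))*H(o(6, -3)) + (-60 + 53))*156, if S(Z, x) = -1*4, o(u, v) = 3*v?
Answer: -260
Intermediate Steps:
S(Z, x) = -4
H(K) = -4/K
((((-5 + 2)*2)*(-2))*H(o(6, -3)) + (-60 + 53))*156 = ((((-5 + 2)*2)*(-2))*(-4/(3*(-3))) + (-60 + 53))*156 = ((-3*2*(-2))*(-4/(-9)) - 7)*156 = ((-6*(-2))*(-4*(-⅑)) - 7)*156 = (12*(4/9) - 7)*156 = (16/3 - 7)*156 = -5/3*156 = -260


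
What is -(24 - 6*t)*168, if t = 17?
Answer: 13104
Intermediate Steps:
-(24 - 6*t)*168 = -(24 - 6*17)*168 = -(24 - 102)*168 = -1*(-78)*168 = 78*168 = 13104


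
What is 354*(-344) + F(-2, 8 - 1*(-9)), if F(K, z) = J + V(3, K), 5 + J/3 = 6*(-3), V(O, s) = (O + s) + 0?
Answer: -121844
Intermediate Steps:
V(O, s) = O + s
J = -69 (J = -15 + 3*(6*(-3)) = -15 + 3*(-18) = -15 - 54 = -69)
F(K, z) = -66 + K (F(K, z) = -69 + (3 + K) = -66 + K)
354*(-344) + F(-2, 8 - 1*(-9)) = 354*(-344) + (-66 - 2) = -121776 - 68 = -121844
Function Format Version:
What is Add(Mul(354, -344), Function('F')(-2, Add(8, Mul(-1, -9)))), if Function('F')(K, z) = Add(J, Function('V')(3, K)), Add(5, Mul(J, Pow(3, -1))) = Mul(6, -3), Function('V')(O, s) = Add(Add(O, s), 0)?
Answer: -121844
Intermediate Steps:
Function('V')(O, s) = Add(O, s)
J = -69 (J = Add(-15, Mul(3, Mul(6, -3))) = Add(-15, Mul(3, -18)) = Add(-15, -54) = -69)
Function('F')(K, z) = Add(-66, K) (Function('F')(K, z) = Add(-69, Add(3, K)) = Add(-66, K))
Add(Mul(354, -344), Function('F')(-2, Add(8, Mul(-1, -9)))) = Add(Mul(354, -344), Add(-66, -2)) = Add(-121776, -68) = -121844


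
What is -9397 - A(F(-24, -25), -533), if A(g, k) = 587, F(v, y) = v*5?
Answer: -9984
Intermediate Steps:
F(v, y) = 5*v
-9397 - A(F(-24, -25), -533) = -9397 - 1*587 = -9397 - 587 = -9984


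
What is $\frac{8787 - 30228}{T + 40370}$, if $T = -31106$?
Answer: $- \frac{7147}{3088} \approx -2.3144$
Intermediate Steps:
$\frac{8787 - 30228}{T + 40370} = \frac{8787 - 30228}{-31106 + 40370} = - \frac{21441}{9264} = \left(-21441\right) \frac{1}{9264} = - \frac{7147}{3088}$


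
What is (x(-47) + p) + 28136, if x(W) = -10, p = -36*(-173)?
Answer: 34354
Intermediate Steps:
p = 6228
(x(-47) + p) + 28136 = (-10 + 6228) + 28136 = 6218 + 28136 = 34354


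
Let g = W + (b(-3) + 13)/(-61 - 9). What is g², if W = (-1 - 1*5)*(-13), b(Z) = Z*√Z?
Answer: 14834891/2450 + 16341*I*√3/2450 ≈ 6055.1 + 11.552*I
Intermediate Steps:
b(Z) = Z^(3/2)
W = 78 (W = (-1 - 5)*(-13) = -6*(-13) = 78)
g = 5447/70 + 3*I*√3/70 (g = 78 + ((-3)^(3/2) + 13)/(-61 - 9) = 78 + (-3*I*√3 + 13)/(-70) = 78 + (13 - 3*I*√3)*(-1/70) = 78 + (-13/70 + 3*I*√3/70) = 5447/70 + 3*I*√3/70 ≈ 77.814 + 0.074231*I)
g² = (5447/70 + 3*I*√3/70)²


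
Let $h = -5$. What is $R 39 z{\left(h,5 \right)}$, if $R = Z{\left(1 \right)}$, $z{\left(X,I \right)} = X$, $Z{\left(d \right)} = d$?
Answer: $-195$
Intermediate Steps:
$R = 1$
$R 39 z{\left(h,5 \right)} = 1 \cdot 39 \left(-5\right) = 39 \left(-5\right) = -195$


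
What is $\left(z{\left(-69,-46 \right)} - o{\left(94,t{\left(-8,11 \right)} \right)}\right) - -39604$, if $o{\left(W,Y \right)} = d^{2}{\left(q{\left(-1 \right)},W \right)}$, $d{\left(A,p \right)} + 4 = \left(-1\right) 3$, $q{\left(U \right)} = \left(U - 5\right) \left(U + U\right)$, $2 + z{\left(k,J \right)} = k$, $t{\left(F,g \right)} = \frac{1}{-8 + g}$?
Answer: $39484$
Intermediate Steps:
$z{\left(k,J \right)} = -2 + k$
$q{\left(U \right)} = 2 U \left(-5 + U\right)$ ($q{\left(U \right)} = \left(-5 + U\right) 2 U = 2 U \left(-5 + U\right)$)
$d{\left(A,p \right)} = -7$ ($d{\left(A,p \right)} = -4 - 3 = -7$)
$o{\left(W,Y \right)} = 49$ ($o{\left(W,Y \right)} = \left(-7\right)^{2} = 49$)
$\left(z{\left(-69,-46 \right)} - o{\left(94,t{\left(-8,11 \right)} \right)}\right) - -39604 = \left(\left(-2 - 69\right) - 49\right) - -39604 = \left(-71 - 49\right) + 39604 = -120 + 39604 = 39484$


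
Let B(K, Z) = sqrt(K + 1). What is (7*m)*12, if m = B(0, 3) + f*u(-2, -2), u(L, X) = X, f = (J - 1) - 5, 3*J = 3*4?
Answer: 420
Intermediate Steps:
J = 4 (J = (3*4)/3 = (1/3)*12 = 4)
B(K, Z) = sqrt(1 + K)
f = -2 (f = (4 - 1) - 5 = 3 - 5 = -2)
m = 5 (m = sqrt(1 + 0) - 2*(-2) = sqrt(1) + 4 = 1 + 4 = 5)
(7*m)*12 = (7*5)*12 = 35*12 = 420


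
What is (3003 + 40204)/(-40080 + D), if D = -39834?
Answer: -43207/79914 ≈ -0.54067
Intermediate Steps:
(3003 + 40204)/(-40080 + D) = (3003 + 40204)/(-40080 - 39834) = 43207/(-79914) = 43207*(-1/79914) = -43207/79914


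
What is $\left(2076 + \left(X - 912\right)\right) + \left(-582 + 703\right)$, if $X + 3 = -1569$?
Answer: $-287$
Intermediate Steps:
$X = -1572$ ($X = -3 - 1569 = -1572$)
$\left(2076 + \left(X - 912\right)\right) + \left(-582 + 703\right) = \left(2076 - 2484\right) + \left(-582 + 703\right) = \left(2076 - 2484\right) + 121 = -408 + 121 = -287$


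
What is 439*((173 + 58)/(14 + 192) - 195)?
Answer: -17533221/206 ≈ -85113.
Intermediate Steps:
439*((173 + 58)/(14 + 192) - 195) = 439*(231/206 - 195) = 439*(-39939/206) = -17533221/206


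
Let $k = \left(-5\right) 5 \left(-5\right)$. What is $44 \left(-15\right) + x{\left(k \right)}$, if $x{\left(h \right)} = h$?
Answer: $-535$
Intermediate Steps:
$k = 125$ ($k = \left(-25\right) \left(-5\right) = 125$)
$44 \left(-15\right) + x{\left(k \right)} = 44 \left(-15\right) + 125 = -660 + 125 = -535$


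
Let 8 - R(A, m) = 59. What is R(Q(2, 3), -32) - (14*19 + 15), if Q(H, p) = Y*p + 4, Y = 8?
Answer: -332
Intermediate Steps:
Q(H, p) = 4 + 8*p (Q(H, p) = 8*p + 4 = 4 + 8*p)
R(A, m) = -51 (R(A, m) = 8 - 1*59 = 8 - 59 = -51)
R(Q(2, 3), -32) - (14*19 + 15) = -51 - (14*19 + 15) = -51 - (266 + 15) = -51 - 1*281 = -51 - 281 = -332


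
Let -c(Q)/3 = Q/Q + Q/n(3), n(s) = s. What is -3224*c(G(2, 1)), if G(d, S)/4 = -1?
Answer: -3224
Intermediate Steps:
G(d, S) = -4 (G(d, S) = 4*(-1) = -4)
c(Q) = -3 - Q (c(Q) = -3*(Q/Q + Q/3) = -3*(1 + Q*(⅓)) = -3*(1 + Q/3) = -3 - Q)
-3224*c(G(2, 1)) = -3224*(-3 - 1*(-4)) = -3224*(-3 + 4) = -3224*1 = -3224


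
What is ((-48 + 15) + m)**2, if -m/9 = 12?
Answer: 19881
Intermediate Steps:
m = -108 (m = -9*12 = -108)
((-48 + 15) + m)**2 = ((-48 + 15) - 108)**2 = (-33 - 108)**2 = (-141)**2 = 19881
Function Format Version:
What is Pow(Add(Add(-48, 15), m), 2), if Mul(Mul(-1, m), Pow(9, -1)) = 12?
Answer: 19881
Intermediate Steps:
m = -108 (m = Mul(-9, 12) = -108)
Pow(Add(Add(-48, 15), m), 2) = Pow(Add(Add(-48, 15), -108), 2) = Pow(Add(-33, -108), 2) = Pow(-141, 2) = 19881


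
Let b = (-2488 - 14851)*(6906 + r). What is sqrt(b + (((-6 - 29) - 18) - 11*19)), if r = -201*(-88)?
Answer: 2*I*sqrt(106608907) ≈ 20650.0*I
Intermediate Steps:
r = 17688
b = -426435366 (b = (-2488 - 14851)*(6906 + 17688) = -17339*24594 = -426435366)
sqrt(b + (((-6 - 29) - 18) - 11*19)) = sqrt(-426435366 + (((-6 - 29) - 18) - 11*19)) = sqrt(-426435366 + ((-35 - 18) - 209)) = sqrt(-426435366 + (-53 - 209)) = sqrt(-426435366 - 262) = sqrt(-426435628) = 2*I*sqrt(106608907)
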